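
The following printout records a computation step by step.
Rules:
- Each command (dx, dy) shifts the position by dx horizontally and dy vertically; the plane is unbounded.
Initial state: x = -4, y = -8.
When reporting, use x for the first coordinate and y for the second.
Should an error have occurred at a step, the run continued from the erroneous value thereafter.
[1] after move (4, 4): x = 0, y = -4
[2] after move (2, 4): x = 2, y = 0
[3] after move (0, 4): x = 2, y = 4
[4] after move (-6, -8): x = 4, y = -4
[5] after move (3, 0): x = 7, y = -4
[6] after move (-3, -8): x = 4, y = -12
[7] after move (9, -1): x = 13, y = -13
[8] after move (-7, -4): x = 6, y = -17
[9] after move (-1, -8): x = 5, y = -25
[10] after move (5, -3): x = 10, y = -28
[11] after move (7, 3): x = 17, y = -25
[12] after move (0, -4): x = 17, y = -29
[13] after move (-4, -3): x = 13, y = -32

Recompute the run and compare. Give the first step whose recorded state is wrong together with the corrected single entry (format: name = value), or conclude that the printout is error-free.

step 4, x = -4

Step 1: x = -4 + (4) = 0, y = -8 + (4) = -4 — same as recorded.
Step 2: x = 0 + (2) = 2, y = -4 + (4) = 0 — checks out.
Step 3: x = 2 + (0) = 2, y = 0 + (4) = 4 — no discrepancy.
Step 4: x = 2 + (-6) = -4, y = 4 + (-8) = -4 — first mismatch against the printout.
Step 4 is the first one off; corrected, x = -4.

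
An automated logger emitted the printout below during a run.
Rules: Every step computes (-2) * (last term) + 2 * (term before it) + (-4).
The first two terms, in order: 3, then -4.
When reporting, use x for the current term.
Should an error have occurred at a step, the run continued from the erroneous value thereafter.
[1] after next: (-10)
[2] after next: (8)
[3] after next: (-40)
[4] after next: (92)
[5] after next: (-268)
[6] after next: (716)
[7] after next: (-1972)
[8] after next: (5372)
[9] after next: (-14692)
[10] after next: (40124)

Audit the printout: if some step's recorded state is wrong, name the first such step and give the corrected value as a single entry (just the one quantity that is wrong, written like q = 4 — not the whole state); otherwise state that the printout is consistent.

step 1, x = 10

Step 1: x = -2*(-4) + (2)*(3) + (-4) = 10 — the printout disagrees here.
Conclusion: step 1 carries the first error; the entry should be x = 10.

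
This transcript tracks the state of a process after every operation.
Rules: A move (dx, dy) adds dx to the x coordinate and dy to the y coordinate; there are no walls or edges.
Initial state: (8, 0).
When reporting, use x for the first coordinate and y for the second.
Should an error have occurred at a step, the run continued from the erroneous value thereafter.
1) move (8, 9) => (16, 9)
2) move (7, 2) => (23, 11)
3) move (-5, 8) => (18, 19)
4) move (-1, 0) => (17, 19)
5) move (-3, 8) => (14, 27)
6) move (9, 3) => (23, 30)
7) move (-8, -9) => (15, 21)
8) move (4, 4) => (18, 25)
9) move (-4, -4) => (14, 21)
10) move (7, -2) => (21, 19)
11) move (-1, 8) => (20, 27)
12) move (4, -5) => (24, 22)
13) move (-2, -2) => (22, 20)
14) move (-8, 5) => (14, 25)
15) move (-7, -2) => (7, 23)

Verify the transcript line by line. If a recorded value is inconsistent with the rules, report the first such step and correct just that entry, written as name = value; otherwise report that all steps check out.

Recomputing the run from the initial state:
step 1: x = 16, y = 9
step 2: x = 23, y = 11
step 3: x = 18, y = 19
step 4: x = 17, y = 19
step 5: x = 14, y = 27
step 6: x = 23, y = 30
step 7: x = 15, y = 21
step 8: x = 19, y = 25
step 9: x = 15, y = 21
step 10: x = 22, y = 19
step 11: x = 21, y = 27
step 12: x = 25, y = 22
step 13: x = 23, y = 20
step 14: x = 15, y = 25
step 15: x = 8, y = 23
The first disagreement with the transcript is at step 8, where the value should be x = 19.

step 8, x = 19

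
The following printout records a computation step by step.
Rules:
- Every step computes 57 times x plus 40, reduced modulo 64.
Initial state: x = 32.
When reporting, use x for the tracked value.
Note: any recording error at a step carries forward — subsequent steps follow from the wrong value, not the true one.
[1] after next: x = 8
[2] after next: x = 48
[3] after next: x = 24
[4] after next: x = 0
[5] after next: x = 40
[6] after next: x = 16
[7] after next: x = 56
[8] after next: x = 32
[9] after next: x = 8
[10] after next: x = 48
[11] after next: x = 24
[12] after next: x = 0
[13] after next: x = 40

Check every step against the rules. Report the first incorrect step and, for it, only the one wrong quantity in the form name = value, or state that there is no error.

no error

Recomputing the run from the initial state:
step 1: x = 8
step 2: x = 48
step 3: x = 24
step 4: x = 0
step 5: x = 40
step 6: x = 16
step 7: x = 56
step 8: x = 32
step 9: x = 8
step 10: x = 48
step 11: x = 24
step 12: x = 0
step 13: x = 40
This matches the printout at every step.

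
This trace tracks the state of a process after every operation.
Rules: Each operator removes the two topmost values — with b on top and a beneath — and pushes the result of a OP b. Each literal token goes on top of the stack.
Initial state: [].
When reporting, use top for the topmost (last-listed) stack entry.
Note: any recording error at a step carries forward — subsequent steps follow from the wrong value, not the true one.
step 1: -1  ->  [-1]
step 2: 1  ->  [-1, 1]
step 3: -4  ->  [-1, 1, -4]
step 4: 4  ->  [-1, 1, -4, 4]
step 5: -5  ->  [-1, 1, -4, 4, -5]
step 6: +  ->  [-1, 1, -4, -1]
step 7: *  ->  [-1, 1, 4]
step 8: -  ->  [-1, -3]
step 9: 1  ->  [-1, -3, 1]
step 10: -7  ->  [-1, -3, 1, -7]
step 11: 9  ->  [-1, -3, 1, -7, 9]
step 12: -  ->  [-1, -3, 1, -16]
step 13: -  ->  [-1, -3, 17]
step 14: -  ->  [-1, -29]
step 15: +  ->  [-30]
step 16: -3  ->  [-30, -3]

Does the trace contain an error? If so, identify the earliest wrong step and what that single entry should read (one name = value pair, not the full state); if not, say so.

1. push -1: top = -1 (consistent with the trace)
2. push 1: top = 1 (confirmed correct)
3. push -4: top = -4 (no discrepancy)
4. push 4: top = 4 (in agreement)
5. push -5: top = -5 (consistent with the trace)
6. 4 + -5 = -1 (checks out)
7. -4 * -1 = 4 (exactly as logged)
8. 1 - 4 = -3 (agrees with the trace)
9. push 1: top = 1 (matches)
10. push -7: top = -7 (confirmed correct)
11. push 9: top = 9 (in agreement)
12. -7 - 9 = -16 (in agreement)
13. 1 - -16 = 17 (agrees with the trace)
14. -3 - 17 = -20 (the entry is off here)
Conclusion: step 14 carries the first error; the entry should be top = -20.

step 14, top = -20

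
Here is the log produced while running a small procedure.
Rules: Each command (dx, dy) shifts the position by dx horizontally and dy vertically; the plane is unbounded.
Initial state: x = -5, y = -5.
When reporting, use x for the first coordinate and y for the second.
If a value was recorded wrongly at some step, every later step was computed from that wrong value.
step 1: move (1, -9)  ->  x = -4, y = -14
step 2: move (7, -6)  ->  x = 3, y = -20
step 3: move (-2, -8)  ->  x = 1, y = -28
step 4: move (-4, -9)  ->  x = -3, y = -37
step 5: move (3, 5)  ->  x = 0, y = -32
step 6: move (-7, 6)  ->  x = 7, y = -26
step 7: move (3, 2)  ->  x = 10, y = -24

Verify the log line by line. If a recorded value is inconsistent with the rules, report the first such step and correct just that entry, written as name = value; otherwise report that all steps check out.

step 1: x = -5 + (1) = -4, y = -5 + (-9) = -14 -> same as recorded
step 2: x = -4 + (7) = 3, y = -14 + (-6) = -20 -> same as recorded
step 3: x = 3 + (-2) = 1, y = -20 + (-8) = -28 -> consistent with the log
step 4: x = 1 + (-4) = -3, y = -28 + (-9) = -37 -> confirmed correct
step 5: x = -3 + (3) = 0, y = -37 + (5) = -32 -> checks out
step 6: x = 0 + (-7) = -7, y = -32 + (6) = -26 -> the log has a different value
First incorrect step: 6; the correct value is x = -7.

step 6, x = -7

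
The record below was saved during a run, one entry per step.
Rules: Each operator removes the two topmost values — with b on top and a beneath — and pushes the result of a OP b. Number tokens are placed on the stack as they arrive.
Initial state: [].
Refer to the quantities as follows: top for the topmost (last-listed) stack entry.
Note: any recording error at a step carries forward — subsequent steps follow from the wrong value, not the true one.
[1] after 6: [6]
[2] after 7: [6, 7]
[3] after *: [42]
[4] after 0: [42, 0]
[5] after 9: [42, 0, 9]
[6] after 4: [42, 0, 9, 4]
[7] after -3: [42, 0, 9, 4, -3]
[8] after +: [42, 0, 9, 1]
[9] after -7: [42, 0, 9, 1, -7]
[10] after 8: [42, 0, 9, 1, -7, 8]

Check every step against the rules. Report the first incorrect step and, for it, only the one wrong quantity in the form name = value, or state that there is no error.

Recomputing the run from the initial state:
step 1: [6]
step 2: [6, 7]
step 3: [42]
step 4: [42, 0]
step 5: [42, 0, 9]
step 6: [42, 0, 9, 4]
step 7: [42, 0, 9, 4, -3]
step 8: [42, 0, 9, 1]
step 9: [42, 0, 9, 1, -7]
step 10: [42, 0, 9, 1, -7, 8]
This matches the record at every step.

no error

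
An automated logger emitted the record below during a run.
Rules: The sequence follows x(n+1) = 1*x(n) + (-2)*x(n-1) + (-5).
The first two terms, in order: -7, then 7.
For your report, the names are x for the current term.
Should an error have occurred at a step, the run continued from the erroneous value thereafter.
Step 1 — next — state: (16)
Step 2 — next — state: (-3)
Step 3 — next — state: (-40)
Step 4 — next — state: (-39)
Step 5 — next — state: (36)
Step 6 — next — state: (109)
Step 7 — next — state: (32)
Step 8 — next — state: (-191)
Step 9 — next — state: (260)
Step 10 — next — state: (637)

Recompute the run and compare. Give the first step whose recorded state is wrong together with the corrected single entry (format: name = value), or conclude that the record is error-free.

step 9, x = -260

Recomputing the run from the initial state:
step 1: x = 16
step 2: x = -3
step 3: x = -40
step 4: x = -39
step 5: x = 36
step 6: x = 109
step 7: x = 32
step 8: x = -191
step 9: x = -260
step 10: x = 117
The first disagreement with the record is at step 9, where the value should be x = -260.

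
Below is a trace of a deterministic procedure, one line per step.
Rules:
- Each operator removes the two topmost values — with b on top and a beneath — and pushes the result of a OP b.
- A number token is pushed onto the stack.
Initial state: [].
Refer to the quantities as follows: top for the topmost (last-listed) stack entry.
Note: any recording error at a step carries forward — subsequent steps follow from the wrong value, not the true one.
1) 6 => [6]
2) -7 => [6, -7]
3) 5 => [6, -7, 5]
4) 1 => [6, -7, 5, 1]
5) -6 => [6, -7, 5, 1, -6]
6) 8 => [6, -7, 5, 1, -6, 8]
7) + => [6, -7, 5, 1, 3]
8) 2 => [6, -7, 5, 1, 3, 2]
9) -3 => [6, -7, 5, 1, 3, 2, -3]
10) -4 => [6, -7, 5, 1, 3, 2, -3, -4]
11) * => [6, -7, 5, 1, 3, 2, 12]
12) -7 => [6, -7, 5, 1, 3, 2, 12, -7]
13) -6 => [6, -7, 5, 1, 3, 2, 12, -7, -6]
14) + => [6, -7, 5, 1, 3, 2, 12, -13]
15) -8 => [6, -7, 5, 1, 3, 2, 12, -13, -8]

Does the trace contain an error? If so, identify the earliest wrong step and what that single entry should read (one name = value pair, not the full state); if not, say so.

step 7, top = 2

step 1: push 6: top = 6 -> agrees with the trace
step 2: push -7: top = -7 -> no discrepancy
step 3: push 5: top = 5 -> no discrepancy
step 4: push 1: top = 1 -> confirmed correct
step 5: push -6: top = -6 -> verified
step 6: push 8: top = 8 -> same as recorded
step 7: -6 + 8 = 2 -> first mismatch against the trace
First incorrect step: 7; the correct value is top = 2.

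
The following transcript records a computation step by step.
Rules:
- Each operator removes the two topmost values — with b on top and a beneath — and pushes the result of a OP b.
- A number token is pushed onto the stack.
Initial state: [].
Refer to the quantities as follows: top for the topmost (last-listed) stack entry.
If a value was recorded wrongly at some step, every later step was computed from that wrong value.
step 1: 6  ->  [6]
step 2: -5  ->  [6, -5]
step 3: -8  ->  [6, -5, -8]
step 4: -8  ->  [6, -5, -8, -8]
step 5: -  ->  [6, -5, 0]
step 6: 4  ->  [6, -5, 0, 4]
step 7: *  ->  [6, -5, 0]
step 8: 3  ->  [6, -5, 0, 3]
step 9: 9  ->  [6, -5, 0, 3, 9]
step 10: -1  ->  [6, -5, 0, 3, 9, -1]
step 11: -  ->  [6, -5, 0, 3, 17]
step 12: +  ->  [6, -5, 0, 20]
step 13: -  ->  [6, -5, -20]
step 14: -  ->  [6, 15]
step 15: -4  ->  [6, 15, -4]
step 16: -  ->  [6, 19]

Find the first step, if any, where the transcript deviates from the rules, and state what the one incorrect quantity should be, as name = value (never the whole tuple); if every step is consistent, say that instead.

Recomputing the run from the initial state:
step 1: [6]
step 2: [6, -5]
step 3: [6, -5, -8]
step 4: [6, -5, -8, -8]
step 5: [6, -5, 0]
step 6: [6, -5, 0, 4]
step 7: [6, -5, 0]
step 8: [6, -5, 0, 3]
step 9: [6, -5, 0, 3, 9]
step 10: [6, -5, 0, 3, 9, -1]
step 11: [6, -5, 0, 3, 10]
step 12: [6, -5, 0, 13]
step 13: [6, -5, -13]
step 14: [6, 8]
step 15: [6, 8, -4]
step 16: [6, 12]
The first disagreement with the transcript is at step 11, where the value should be top = 10.

step 11, top = 10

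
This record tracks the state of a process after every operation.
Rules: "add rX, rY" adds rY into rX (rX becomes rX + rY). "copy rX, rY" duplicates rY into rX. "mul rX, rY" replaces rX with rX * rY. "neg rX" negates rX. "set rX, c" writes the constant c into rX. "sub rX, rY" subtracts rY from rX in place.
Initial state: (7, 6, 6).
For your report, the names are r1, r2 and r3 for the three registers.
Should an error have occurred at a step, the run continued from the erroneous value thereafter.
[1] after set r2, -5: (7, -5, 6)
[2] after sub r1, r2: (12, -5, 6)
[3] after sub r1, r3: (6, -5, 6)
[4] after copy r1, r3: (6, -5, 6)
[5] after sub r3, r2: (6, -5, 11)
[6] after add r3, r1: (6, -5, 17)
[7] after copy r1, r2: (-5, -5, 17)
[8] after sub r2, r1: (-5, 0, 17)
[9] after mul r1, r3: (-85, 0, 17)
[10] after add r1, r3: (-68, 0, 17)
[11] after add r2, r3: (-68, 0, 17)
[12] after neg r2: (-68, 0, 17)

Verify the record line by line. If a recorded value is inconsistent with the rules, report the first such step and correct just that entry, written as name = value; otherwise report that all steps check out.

step 11, r2 = 17

step 1: r2 = -5 -> matches
step 2: r1 = 7 - -5 = 12 -> same as recorded
step 3: r1 = 12 - 6 = 6 -> exactly as logged
step 4: r1 = 6 -> confirmed correct
step 5: r3 = 6 - -5 = 11 -> exactly as logged
step 6: r3 = 11 + 6 = 17 -> checks out
step 7: r1 = -5 -> verified
step 8: r2 = -5 - -5 = 0 -> exactly as logged
step 9: r1 = -5 * 17 = -85 -> no discrepancy
step 10: r1 = -85 + 17 = -68 -> in agreement
step 11: r2 = 0 + 17 = 17 -> the record has a different value
The audit stops at step 11: the recorded entry is wrong and should be r2 = 17.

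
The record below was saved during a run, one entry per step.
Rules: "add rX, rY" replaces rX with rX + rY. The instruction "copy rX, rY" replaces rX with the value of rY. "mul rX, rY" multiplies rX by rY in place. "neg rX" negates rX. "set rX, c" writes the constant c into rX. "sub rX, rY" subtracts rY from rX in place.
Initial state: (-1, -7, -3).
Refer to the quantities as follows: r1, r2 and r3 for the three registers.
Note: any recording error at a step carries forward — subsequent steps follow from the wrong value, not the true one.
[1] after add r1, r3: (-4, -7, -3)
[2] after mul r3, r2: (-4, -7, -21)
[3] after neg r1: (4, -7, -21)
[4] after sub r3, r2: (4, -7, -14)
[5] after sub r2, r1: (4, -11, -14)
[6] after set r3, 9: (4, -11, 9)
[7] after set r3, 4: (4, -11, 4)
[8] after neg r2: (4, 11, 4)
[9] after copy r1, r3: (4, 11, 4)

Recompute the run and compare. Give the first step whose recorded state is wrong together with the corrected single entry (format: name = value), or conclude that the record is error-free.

step 1: r1 = -1 + -3 = -4 -> matches
step 2: r3 = -3 * -7 = 21 -> not what was recorded
The earliest wrong entry is at step 2: it should read r3 = 21.

step 2, r3 = 21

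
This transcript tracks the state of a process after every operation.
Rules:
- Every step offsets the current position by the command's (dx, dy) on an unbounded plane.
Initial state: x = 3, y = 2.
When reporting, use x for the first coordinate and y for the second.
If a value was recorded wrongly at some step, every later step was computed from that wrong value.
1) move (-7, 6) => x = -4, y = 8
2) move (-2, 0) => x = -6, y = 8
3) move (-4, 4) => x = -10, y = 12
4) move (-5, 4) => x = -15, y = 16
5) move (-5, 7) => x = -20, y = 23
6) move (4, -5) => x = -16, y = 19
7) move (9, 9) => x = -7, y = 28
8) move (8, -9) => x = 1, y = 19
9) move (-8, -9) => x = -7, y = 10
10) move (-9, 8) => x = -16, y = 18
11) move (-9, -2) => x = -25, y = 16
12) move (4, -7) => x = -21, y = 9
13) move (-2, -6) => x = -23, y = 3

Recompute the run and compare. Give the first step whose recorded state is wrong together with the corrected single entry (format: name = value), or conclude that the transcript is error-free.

step 6, y = 18

Recomputing the run from the initial state:
step 1: x = -4, y = 8
step 2: x = -6, y = 8
step 3: x = -10, y = 12
step 4: x = -15, y = 16
step 5: x = -20, y = 23
step 6: x = -16, y = 18
step 7: x = -7, y = 27
step 8: x = 1, y = 18
step 9: x = -7, y = 9
step 10: x = -16, y = 17
step 11: x = -25, y = 15
step 12: x = -21, y = 8
step 13: x = -23, y = 2
The first disagreement with the transcript is at step 6, where the value should be y = 18.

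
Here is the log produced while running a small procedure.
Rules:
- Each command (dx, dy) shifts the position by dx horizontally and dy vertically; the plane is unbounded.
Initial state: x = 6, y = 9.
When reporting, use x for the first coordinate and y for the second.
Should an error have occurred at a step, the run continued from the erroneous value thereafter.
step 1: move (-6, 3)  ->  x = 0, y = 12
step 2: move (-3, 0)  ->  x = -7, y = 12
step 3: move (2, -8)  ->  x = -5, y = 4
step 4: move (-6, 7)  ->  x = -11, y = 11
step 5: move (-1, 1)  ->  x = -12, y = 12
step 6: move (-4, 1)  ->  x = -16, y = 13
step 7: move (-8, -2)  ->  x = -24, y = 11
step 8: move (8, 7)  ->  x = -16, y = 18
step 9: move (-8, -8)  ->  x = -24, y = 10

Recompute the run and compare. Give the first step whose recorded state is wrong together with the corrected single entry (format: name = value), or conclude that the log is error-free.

step 1: x = 6 + (-6) = 0, y = 9 + (3) = 12 -> no discrepancy
step 2: x = 0 + (-3) = -3, y = 12 + (0) = 12 -> the log disagrees here
Step 2 is the first one off; corrected, x = -3.

step 2, x = -3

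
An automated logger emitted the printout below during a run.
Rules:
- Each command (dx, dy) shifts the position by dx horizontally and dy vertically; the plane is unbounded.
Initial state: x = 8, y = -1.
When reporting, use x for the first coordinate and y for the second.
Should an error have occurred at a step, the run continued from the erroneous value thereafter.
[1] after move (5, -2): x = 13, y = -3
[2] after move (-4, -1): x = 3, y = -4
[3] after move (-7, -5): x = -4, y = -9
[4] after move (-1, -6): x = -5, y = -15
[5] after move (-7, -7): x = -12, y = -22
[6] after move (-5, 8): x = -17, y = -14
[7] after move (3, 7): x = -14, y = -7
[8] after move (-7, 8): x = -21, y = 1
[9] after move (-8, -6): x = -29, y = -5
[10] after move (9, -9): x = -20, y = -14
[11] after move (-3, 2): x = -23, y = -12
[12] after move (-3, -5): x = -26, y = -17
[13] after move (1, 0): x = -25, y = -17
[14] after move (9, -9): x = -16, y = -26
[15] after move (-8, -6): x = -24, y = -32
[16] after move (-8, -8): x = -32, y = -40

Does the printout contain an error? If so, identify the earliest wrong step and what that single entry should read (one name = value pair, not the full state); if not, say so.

Step 1: x = 8 + (5) = 13, y = -1 + (-2) = -3 — agrees with the printout.
Step 2: x = 13 + (-4) = 9, y = -3 + (-1) = -4 — this is not what the printout shows.
First deviation found at step 2; the corrected entry is x = 9.

step 2, x = 9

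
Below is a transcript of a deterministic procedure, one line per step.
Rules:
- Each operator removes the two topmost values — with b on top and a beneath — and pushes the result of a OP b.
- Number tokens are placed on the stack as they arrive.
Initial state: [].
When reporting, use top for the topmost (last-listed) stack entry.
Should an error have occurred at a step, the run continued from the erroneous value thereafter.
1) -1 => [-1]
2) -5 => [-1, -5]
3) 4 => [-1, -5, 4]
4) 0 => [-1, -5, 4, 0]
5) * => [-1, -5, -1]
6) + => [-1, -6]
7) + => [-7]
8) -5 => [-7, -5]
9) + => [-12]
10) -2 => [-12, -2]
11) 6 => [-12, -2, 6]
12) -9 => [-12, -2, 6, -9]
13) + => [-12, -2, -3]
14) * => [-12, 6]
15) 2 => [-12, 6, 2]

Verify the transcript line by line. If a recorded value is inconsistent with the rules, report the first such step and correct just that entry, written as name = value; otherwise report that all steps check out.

step 5, top = 0

Recomputing the run from the initial state:
step 1: [-1]
step 2: [-1, -5]
step 3: [-1, -5, 4]
step 4: [-1, -5, 4, 0]
step 5: [-1, -5, 0]
step 6: [-1, -5]
step 7: [-6]
step 8: [-6, -5]
step 9: [-11]
step 10: [-11, -2]
step 11: [-11, -2, 6]
step 12: [-11, -2, 6, -9]
step 13: [-11, -2, -3]
step 14: [-11, 6]
step 15: [-11, 6, 2]
The first disagreement with the transcript is at step 5, where the value should be top = 0.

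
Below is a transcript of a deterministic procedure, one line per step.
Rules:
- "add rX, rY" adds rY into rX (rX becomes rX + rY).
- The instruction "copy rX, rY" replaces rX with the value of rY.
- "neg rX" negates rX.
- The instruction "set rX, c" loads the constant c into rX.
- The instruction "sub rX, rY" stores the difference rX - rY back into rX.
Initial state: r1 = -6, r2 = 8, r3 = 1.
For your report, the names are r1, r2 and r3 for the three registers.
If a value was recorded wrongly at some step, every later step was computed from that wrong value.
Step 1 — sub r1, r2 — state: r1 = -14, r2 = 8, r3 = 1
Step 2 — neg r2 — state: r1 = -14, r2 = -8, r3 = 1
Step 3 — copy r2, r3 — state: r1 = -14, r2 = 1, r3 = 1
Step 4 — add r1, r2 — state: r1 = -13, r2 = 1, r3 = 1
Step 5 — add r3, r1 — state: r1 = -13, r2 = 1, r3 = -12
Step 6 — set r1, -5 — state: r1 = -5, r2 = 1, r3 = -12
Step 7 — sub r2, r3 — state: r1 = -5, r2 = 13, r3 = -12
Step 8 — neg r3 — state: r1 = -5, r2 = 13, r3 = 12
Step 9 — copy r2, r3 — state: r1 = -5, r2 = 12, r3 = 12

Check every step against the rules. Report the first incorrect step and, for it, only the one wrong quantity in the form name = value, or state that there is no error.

no error

1. r1 = -6 - 8 = -14 (confirmed correct)
2. r2 = -(8) = -8 (in agreement)
3. r2 = 1 (agrees with the transcript)
4. r1 = -14 + 1 = -13 (consistent with the transcript)
5. r3 = 1 + -13 = -12 (in agreement)
6. r1 = -5 (same as recorded)
7. r2 = 1 - -12 = 13 (verified)
8. r3 = -(-12) = 12 (same as recorded)
9. r2 = 12 (verified)
No step deviates from the rules.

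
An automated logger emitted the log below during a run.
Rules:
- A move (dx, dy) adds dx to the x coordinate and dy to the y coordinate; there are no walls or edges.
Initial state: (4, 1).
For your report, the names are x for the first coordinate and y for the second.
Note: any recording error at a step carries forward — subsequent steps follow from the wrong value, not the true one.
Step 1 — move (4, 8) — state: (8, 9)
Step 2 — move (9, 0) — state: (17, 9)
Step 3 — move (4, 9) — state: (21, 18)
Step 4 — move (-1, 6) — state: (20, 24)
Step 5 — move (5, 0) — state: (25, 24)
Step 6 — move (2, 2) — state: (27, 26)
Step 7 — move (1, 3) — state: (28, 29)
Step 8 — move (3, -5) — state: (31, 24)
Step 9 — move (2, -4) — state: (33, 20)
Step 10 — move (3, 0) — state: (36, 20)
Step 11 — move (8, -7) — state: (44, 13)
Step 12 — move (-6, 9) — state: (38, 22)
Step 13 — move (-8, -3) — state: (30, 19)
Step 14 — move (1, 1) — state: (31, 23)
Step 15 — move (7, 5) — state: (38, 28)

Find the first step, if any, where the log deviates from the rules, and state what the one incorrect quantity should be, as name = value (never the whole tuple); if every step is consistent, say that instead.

Recomputing the run from the initial state:
step 1: x = 8, y = 9
step 2: x = 17, y = 9
step 3: x = 21, y = 18
step 4: x = 20, y = 24
step 5: x = 25, y = 24
step 6: x = 27, y = 26
step 7: x = 28, y = 29
step 8: x = 31, y = 24
step 9: x = 33, y = 20
step 10: x = 36, y = 20
step 11: x = 44, y = 13
step 12: x = 38, y = 22
step 13: x = 30, y = 19
step 14: x = 31, y = 20
step 15: x = 38, y = 25
The first disagreement with the log is at step 14, where the value should be y = 20.

step 14, y = 20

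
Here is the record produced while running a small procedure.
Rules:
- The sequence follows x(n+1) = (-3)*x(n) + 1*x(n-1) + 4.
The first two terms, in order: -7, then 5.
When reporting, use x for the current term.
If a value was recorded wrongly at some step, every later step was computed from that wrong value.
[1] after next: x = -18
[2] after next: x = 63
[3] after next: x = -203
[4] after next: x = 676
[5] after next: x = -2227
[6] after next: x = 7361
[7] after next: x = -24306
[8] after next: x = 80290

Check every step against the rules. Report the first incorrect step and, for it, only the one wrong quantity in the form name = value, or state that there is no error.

step 8, x = 80283

1. x = -3*(5) + (1)*(-7) + (4) = -18 (same as recorded)
2. x = -3*(-18) + (1)*(5) + (4) = 63 (agrees with the record)
3. x = -3*(63) + (1)*(-18) + (4) = -203 (checks out)
4. x = -3*(-203) + (1)*(63) + (4) = 676 (checks out)
5. x = -3*(676) + (1)*(-203) + (4) = -2227 (no discrepancy)
6. x = -3*(-2227) + (1)*(676) + (4) = 7361 (no discrepancy)
7. x = -3*(7361) + (1)*(-2227) + (4) = -24306 (matches)
8. x = -3*(-24306) + (1)*(7361) + (4) = 80283 (first mismatch against the record)
First incorrect step: 8; the correct value is x = 80283.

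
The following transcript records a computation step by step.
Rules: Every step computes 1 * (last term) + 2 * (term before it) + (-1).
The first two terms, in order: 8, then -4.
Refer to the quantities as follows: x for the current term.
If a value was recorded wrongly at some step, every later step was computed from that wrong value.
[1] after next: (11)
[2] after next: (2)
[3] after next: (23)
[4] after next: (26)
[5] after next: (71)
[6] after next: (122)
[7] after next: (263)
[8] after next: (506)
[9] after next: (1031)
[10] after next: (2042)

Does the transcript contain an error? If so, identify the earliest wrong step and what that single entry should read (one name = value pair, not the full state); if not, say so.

Recomputing the run from the initial state:
step 1: x = 11
step 2: x = 2
step 3: x = 23
step 4: x = 26
step 5: x = 71
step 6: x = 122
step 7: x = 263
step 8: x = 506
step 9: x = 1031
step 10: x = 2042
This matches the transcript at every step.

no error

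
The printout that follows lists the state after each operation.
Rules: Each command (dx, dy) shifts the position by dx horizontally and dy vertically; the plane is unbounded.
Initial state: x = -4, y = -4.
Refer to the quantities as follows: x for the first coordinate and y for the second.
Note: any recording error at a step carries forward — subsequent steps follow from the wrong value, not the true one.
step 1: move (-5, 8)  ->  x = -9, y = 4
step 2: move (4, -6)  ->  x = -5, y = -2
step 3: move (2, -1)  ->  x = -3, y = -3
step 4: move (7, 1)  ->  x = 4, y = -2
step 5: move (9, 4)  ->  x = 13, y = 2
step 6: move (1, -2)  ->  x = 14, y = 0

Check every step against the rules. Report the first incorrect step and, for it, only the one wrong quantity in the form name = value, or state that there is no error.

no error

1. x = -4 + (-5) = -9, y = -4 + (8) = 4 (consistent with the printout)
2. x = -9 + (4) = -5, y = 4 + (-6) = -2 (agrees with the printout)
3. x = -5 + (2) = -3, y = -2 + (-1) = -3 (matches)
4. x = -3 + (7) = 4, y = -3 + (1) = -2 (matches)
5. x = 4 + (9) = 13, y = -2 + (4) = 2 (no discrepancy)
6. x = 13 + (1) = 14, y = 2 + (-2) = 0 (same as recorded)
Each recorded entry agrees with the recomputation.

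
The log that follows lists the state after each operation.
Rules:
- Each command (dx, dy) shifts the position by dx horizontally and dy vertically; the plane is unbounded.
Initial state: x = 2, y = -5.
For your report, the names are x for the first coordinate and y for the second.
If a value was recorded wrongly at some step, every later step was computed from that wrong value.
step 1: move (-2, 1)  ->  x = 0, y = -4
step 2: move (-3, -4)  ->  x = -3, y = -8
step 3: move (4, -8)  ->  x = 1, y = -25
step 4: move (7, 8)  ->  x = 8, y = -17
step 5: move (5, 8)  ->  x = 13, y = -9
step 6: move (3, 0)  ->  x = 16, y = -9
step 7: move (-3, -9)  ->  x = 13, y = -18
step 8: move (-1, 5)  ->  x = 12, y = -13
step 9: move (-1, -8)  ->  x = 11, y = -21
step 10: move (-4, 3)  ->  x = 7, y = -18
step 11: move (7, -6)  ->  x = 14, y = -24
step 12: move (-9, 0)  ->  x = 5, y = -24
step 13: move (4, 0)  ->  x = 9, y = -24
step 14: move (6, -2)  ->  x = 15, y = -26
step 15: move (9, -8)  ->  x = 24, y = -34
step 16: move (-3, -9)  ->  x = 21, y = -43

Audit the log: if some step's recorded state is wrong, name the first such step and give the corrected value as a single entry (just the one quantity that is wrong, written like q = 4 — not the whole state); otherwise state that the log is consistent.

step 3, y = -16

Recomputing the run from the initial state:
step 1: x = 0, y = -4
step 2: x = -3, y = -8
step 3: x = 1, y = -16
step 4: x = 8, y = -8
step 5: x = 13, y = 0
step 6: x = 16, y = 0
step 7: x = 13, y = -9
step 8: x = 12, y = -4
step 9: x = 11, y = -12
step 10: x = 7, y = -9
step 11: x = 14, y = -15
step 12: x = 5, y = -15
step 13: x = 9, y = -15
step 14: x = 15, y = -17
step 15: x = 24, y = -25
step 16: x = 21, y = -34
The first disagreement with the log is at step 3, where the value should be y = -16.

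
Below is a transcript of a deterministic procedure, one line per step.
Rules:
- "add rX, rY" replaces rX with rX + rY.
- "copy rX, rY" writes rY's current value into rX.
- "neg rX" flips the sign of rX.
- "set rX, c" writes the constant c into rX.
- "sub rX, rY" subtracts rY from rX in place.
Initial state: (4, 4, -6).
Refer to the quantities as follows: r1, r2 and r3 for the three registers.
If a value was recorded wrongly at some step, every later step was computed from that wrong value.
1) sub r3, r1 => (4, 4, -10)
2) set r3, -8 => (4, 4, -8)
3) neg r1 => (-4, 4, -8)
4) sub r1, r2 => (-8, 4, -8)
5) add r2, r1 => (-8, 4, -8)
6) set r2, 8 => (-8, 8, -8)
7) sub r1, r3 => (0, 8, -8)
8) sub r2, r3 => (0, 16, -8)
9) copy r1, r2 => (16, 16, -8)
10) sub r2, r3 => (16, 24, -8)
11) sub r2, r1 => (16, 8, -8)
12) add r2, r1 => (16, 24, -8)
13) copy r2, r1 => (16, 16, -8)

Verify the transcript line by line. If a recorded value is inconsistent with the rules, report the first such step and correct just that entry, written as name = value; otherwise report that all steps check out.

step 5, r2 = -4

1. r3 = -6 - 4 = -10 (verified)
2. r3 = -8 (exactly as logged)
3. r1 = -(4) = -4 (in agreement)
4. r1 = -4 - 4 = -8 (agrees with the transcript)
5. r2 = 4 + -8 = -4 (not what was recorded)
The earliest wrong entry is at step 5: it should read r2 = -4.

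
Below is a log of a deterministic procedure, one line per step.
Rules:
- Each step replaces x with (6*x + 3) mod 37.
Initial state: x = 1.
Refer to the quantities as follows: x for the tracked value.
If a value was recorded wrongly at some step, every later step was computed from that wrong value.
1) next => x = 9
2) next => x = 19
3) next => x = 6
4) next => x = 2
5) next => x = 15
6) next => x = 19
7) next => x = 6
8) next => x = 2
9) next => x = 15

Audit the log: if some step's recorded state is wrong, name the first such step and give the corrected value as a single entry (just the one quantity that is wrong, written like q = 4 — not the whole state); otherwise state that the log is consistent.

step 2, x = 20

1. x = (6*1 + 3) mod 37 = 9 (no discrepancy)
2. x = (6*9 + 3) mod 37 = 20 (the recorded entry deviates here)
That makes step 2 the first incorrect line — x = 20 is what it should show.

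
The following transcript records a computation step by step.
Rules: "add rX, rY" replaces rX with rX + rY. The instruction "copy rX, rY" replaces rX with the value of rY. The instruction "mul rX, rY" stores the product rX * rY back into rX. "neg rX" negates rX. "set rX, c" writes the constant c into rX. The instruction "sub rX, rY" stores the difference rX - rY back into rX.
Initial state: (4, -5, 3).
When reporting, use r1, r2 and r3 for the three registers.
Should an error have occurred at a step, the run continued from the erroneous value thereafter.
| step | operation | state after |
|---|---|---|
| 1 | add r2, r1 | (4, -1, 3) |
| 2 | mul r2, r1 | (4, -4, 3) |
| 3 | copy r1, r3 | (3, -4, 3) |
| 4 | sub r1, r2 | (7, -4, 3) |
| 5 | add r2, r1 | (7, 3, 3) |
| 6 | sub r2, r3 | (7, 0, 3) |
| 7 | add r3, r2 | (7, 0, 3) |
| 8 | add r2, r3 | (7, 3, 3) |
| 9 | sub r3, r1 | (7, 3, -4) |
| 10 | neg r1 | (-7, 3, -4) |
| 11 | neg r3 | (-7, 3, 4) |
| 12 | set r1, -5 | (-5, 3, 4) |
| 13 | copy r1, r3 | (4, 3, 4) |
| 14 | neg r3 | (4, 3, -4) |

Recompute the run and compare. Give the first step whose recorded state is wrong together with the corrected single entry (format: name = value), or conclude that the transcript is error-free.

1. r2 = -5 + 4 = -1 (same as recorded)
2. r2 = -1 * 4 = -4 (matches)
3. r1 = 3 (exactly as logged)
4. r1 = 3 - -4 = 7 (agrees with the transcript)
5. r2 = -4 + 7 = 3 (consistent with the transcript)
6. r2 = 3 - 3 = 0 (in agreement)
7. r3 = 3 + 0 = 3 (same as recorded)
8. r2 = 0 + 3 = 3 (agrees with the transcript)
9. r3 = 3 - 7 = -4 (in agreement)
10. r1 = -(7) = -7 (consistent with the transcript)
11. r3 = -(-4) = 4 (confirmed correct)
12. r1 = -5 (same as recorded)
13. r1 = 4 (confirmed correct)
14. r3 = -(4) = -4 (consistent with the transcript)
All steps check out; nothing to correct.

no error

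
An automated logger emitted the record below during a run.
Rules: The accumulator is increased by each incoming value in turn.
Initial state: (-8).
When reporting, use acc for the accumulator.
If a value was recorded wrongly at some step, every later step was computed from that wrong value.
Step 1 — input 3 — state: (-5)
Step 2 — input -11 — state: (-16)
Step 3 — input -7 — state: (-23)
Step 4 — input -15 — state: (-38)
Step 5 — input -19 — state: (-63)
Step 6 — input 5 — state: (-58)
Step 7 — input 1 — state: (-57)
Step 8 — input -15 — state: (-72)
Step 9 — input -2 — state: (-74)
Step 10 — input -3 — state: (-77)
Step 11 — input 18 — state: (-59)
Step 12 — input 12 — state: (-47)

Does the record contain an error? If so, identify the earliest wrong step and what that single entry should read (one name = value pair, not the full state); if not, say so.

Step 1: acc = -8 + 3 = -5 — exactly as logged.
Step 2: acc = -5 + -11 = -16 — same as recorded.
Step 3: acc = -16 + -7 = -23 — consistent with the record.
Step 4: acc = -23 + -15 = -38 — consistent with the record.
Step 5: acc = -38 + -19 = -57 — the record disagrees here.
The audit stops at step 5: the recorded entry is wrong and should be acc = -57.

step 5, acc = -57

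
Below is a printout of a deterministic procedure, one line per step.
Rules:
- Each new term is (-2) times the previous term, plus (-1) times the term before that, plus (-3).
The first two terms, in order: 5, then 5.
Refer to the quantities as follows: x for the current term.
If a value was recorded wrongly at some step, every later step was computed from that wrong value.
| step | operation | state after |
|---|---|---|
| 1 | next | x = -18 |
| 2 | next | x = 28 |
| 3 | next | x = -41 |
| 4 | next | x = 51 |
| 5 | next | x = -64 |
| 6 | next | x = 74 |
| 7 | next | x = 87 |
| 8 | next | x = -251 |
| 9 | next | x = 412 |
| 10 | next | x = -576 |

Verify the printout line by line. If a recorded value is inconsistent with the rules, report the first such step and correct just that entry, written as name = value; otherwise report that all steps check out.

Recomputing the run from the initial state:
step 1: x = -18
step 2: x = 28
step 3: x = -41
step 4: x = 51
step 5: x = -64
step 6: x = 74
step 7: x = -87
step 8: x = 97
step 9: x = -110
step 10: x = 120
The first disagreement with the printout is at step 7, where the value should be x = -87.

step 7, x = -87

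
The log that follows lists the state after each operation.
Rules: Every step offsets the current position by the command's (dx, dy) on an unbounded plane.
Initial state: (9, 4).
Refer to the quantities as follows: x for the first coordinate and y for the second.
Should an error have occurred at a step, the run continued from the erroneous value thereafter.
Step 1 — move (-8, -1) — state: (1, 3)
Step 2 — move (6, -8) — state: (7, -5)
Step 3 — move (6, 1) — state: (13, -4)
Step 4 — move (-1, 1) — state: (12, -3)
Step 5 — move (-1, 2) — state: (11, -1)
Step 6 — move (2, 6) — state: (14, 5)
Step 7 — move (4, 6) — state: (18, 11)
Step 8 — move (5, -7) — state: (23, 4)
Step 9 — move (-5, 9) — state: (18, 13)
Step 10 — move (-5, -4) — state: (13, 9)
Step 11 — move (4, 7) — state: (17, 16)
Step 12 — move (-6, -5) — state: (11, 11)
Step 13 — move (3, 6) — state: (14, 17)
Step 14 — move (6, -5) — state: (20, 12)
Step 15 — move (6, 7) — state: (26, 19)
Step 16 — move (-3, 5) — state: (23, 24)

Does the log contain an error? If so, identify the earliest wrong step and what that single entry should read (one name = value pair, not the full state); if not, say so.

Recomputing the run from the initial state:
step 1: x = 1, y = 3
step 2: x = 7, y = -5
step 3: x = 13, y = -4
step 4: x = 12, y = -3
step 5: x = 11, y = -1
step 6: x = 13, y = 5
step 7: x = 17, y = 11
step 8: x = 22, y = 4
step 9: x = 17, y = 13
step 10: x = 12, y = 9
step 11: x = 16, y = 16
step 12: x = 10, y = 11
step 13: x = 13, y = 17
step 14: x = 19, y = 12
step 15: x = 25, y = 19
step 16: x = 22, y = 24
The first disagreement with the log is at step 6, where the value should be x = 13.

step 6, x = 13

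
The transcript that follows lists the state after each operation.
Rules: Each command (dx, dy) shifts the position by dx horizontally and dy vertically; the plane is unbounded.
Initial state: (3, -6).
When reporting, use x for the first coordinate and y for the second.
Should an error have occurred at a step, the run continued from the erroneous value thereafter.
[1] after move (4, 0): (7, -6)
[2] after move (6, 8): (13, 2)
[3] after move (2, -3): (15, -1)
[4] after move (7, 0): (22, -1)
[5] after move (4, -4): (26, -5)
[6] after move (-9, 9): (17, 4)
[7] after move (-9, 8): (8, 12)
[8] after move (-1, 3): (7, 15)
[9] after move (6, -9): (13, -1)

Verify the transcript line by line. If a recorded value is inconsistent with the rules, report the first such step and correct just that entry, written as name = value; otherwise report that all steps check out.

step 9, y = 6

step 1: x = 3 + (4) = 7, y = -6 + (0) = -6 -> same as recorded
step 2: x = 7 + (6) = 13, y = -6 + (8) = 2 -> verified
step 3: x = 13 + (2) = 15, y = 2 + (-3) = -1 -> confirmed correct
step 4: x = 15 + (7) = 22, y = -1 + (0) = -1 -> consistent with the transcript
step 5: x = 22 + (4) = 26, y = -1 + (-4) = -5 -> no discrepancy
step 6: x = 26 + (-9) = 17, y = -5 + (9) = 4 -> no discrepancy
step 7: x = 17 + (-9) = 8, y = 4 + (8) = 12 -> no discrepancy
step 8: x = 8 + (-1) = 7, y = 12 + (3) = 15 -> same as recorded
step 9: x = 7 + (6) = 13, y = 15 + (-9) = 6 -> the entry is off here
Step 9 is the first one off; corrected, y = 6.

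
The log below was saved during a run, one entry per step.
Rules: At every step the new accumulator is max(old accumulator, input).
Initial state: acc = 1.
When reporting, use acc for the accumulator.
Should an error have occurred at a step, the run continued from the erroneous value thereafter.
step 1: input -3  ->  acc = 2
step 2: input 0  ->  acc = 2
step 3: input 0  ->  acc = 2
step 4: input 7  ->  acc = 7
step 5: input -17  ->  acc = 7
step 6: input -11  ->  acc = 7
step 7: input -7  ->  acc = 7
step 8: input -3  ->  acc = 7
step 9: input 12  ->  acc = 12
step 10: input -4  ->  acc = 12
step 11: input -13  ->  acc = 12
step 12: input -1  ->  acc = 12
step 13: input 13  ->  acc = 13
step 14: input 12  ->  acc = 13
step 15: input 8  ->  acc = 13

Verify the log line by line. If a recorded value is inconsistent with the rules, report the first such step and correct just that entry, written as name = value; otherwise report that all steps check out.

step 1, acc = 1

Step 1: acc = max(1, -3) = 1 — first mismatch against the log.
First deviation found at step 1; the corrected entry is acc = 1.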